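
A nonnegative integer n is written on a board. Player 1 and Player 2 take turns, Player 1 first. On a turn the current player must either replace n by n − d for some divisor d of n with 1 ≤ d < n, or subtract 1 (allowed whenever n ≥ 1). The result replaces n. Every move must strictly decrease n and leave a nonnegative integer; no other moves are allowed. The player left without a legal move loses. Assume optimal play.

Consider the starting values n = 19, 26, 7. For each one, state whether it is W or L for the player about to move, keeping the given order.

19: L, 26: W, 7: L

Positions with no move are L. A position that does have a move is losing for the player to move precisely when every available move leads to a winning position for the opponent. Fill in the labels:
n=0: no move → L
n=1: reaches L-position 0 → W
n=2: only reaches 1(W), which is W → L
n=3: reaches L-position 2 → W
n=4: reaches L-position 2 → W
n=5: only reaches 4(W), which is W → L
n=6: reaches L-position 5 → W
n=7: only reaches 6(W), which is W → L
n=8: reaches L-position 7 → W
n=9: only reaches 6(W), 8(W), all W → L
n=10: reaches L-position 5 → W
n=11: only reaches 10(W), which is W → L
n=12: reaches L-position 9 → W
n=13: only reaches 12(W), which is W → L
n=14: reaches L-position 7 → W
n=15: only reaches 10(W), 12(W), 14(W), all W → L
n=16: reaches L-position 15 → W
n=17: only reaches 16(W), which is W → L
n=18: reaches L-position 9 → W
n=19: only reaches 18(W), which is W → L
n=20: reaches L-position 15 → W
n=21: only reaches 14(W), 18(W), 20(W), all W → L
n=22: reaches L-position 11 → W
n=23: only reaches 22(W), which is W → L
n=24: reaches L-position 21 → W
n=25: only reaches 20(W), 24(W), all W → L
n=26: reaches L-position 13 → W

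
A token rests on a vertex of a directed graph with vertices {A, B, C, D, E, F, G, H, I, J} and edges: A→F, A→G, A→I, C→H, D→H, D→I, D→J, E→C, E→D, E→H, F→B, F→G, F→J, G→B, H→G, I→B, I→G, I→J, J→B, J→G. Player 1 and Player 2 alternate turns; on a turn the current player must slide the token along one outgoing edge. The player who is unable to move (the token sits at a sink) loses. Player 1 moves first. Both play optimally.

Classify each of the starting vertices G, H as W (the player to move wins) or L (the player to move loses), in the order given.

Work bottom-up. With no move the player to move loses. Otherwise the position is W if at least one move leads to an L position for the opponent, and L if every move leads to a W.
Every edge goes from a vertex to one that appears earlier in the order B, G, J, F, I, H, D, A, C, E, so processing vertices in that order labels each vertex after all of its successors.
B: no outgoing edge → L
G: W (go to B, an L position)
J: W (go to B, an L position)
F: W (go to B, an L position)
I: W (go to B, an L position)
H: L (sole option G(W) is W)
D: W (go to H, an L position)
A: L (options I(W), F(W), G(W) are all W)
C: W (go to H, an L position)
E: W (go to H, an L position)

G: W, H: L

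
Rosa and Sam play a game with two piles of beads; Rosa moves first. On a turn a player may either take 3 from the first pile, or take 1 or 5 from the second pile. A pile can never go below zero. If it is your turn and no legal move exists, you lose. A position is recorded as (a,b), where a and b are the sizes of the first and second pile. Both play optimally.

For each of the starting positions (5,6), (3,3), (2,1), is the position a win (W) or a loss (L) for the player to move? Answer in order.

(5,6): W, (3,3): L, (2,1): W

Use the standard recursion: the mover loses at a terminal position; elsewhere, the mover wins exactly when some move hands the opponent an L position.
No move ever increases a pile, so every position that can arise here has a ≤ 5 and b ≤ 6; it is enough to label the cells with 0 ≤ a ≤ 5 and 0 ≤ b ≤ 6.
Every move lowers a or b (never raises either), so fill the grid row by row in increasing a, and left to right within a row: each cell's successors are then already labelled.
      b=0  b=1  b=2  b=3  b=4  b=5  b=6
a=0:    L    W    L    W    L    W    L
a=1:    L    W    L    W    L    W    L
a=2:    L    W    L    W    L    W    L
a=3:    W    L    W    L    W    L    W
a=4:    W    L    W    L    W    L    W
a=5:    W    L    W    L    W    L    W
Cells with no legal move (terminal, hence L): (0,0), (1,0), (2,0).
The remaining L cells, each justified by listing all of its moves:
(0,2): →(0,1)(W) only, which is W, so L
(0,4): →(0,3)(W) only, which is W, so L
(0,6): →(0,5)(W), (0,1)(W) — all W, so L
(1,2): →(1,1)(W) only, which is W, so L
(1,4): →(1,3)(W) only, which is W, so L
(1,6): →(1,5)(W), (1,1)(W) — all W, so L
(2,2): →(2,1)(W) only, which is W, so L
(2,4): →(2,3)(W) only, which is W, so L
(2,6): →(2,5)(W), (2,1)(W) — all W, so L
(3,1): →(0,1)(W), (3,0)(W) — all W, so L
(3,3): →(0,3)(W), (3,2)(W) — all W, so L
(3,5): →(0,5)(W), (3,4)(W), (3,0)(W) — all W, so L
(4,1): →(1,1)(W), (4,0)(W) — all W, so L
(4,3): →(1,3)(W), (4,2)(W) — all W, so L
(4,5): →(1,5)(W), (4,4)(W), (4,0)(W) — all W, so L
(5,1): →(2,1)(W), (5,0)(W) — all W, so L
(5,3): →(2,3)(W), (5,2)(W) — all W, so L
(5,5): →(2,5)(W), (5,4)(W), (5,0)(W) — all W, so L
Every other cell has at least one move into one of the L cells above, so it is W.
(5,6): the move to (2,6) reaches an L cell, so W
(3,3): one of the L cells justified above, so L
(2,1): the move to (2,0) reaches an L cell, so W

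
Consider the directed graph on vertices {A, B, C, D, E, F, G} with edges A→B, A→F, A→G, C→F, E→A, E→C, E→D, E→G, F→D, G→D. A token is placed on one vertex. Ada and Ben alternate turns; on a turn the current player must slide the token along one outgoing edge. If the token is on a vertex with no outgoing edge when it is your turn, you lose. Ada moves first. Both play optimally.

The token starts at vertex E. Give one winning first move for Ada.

Classify positions by backward induction: terminal positions (no move available) are L. From any other position, the mover wins iff some move reaches an L.
Every edge goes from a vertex to one that appears earlier in the order B, D, F, G, A, C, E, so processing vertices in that order labels each vertex after all of its successors.
B: no outgoing edge → L
D: no outgoing edge → L
F: reaches L-position D → W
G: reaches L-position D → W
A: reaches L-position B → W
C: only reaches F(W), which is W → L
E: reaches L-position C → W
From E, the L positions reachable in one move are: C, D. Any move reaching one of these is winning.

Move to C.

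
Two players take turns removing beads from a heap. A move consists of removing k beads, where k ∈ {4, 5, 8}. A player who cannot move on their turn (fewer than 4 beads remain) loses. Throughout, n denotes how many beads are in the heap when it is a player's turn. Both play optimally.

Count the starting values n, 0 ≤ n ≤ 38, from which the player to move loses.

15

Classify positions by backward induction: terminal positions (no move available) are L. From any other position, the mover wins iff some move reaches an L.
n=0: no move → L
n=1: no move → L
n=2: no move → L
n=3: no move → L
n=4: W (go to 0, an L position)
n=5: W (go to 1, an L position)
n=6: W (go to 2, an L position)
n=7: W (go to 3, an L position)
n=8: W (go to 3, an L position)
n=9: W (go to 1, an L position)
n=10: W (go to 2, an L position)
n=11: W (go to 3, an L position)
n=12: L (options 8(W), 7(W), 4(W) are all W)
n=13: L (options 9(W), 8(W), 5(W) are all W)
n=14: L (options 10(W), 9(W), 6(W) are all W)
n=15: L (options 11(W), 10(W), 7(W) are all W)
n=16: W (go to 12, an L position)
n=17: W (go to 13, an L position)
n=18: W (go to 14, an L position)
n=19: W (go to 15, an L position)
n=20: W (go to 15, an L position)
n=21: W (go to 13, an L position)
n=22: W (go to 14, an L position)
n=23: W (go to 15, an L position)
n=24: L (options 20(W), 19(W), 16(W) are all W)
n=25: L (options 21(W), 20(W), 17(W) are all W)
n=26: L (options 22(W), 21(W), 18(W) are all W)
n=27: L (options 23(W), 22(W), 19(W) are all W)
n=28: W (go to 24, an L position)
n=29: W (go to 25, an L position)
n=30: W (go to 26, an L position)
n=31: W (go to 27, an L position)
n=32: W (go to 27, an L position)
n=33: W (go to 25, an L position)
n=34: W (go to 26, an L position)
n=35: W (go to 27, an L position)
n=36: L (options 32(W), 31(W), 28(W) are all W)
n=37: L (options 33(W), 32(W), 29(W) are all W)
n=38: L (options 34(W), 33(W), 30(W) are all W)
L entries with 0 ≤ n ≤ 38: n = 0, 1, 2, 3, 12, 13, 14, 15, 24, 25, 26, 27, 36, 37, 38; that makes 15.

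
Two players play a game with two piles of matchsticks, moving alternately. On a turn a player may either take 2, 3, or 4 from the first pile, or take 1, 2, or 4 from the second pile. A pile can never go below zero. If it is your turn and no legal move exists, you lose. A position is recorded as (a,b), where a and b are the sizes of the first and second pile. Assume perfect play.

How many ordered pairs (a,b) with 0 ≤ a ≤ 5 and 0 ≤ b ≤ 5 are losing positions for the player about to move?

Compute win/loss labels from the base case upward. A position with no move is L. Any other position is W if it can reach an L in one move, else L.
Every move lowers a or b (never raises either), so fill the grid row by row in increasing a, and left to right within a row: each cell's successors are then already labelled.
      b=0  b=1  b=2  b=3  b=4  b=5
a=0:    L    W    W    L    W    W
a=1:    L    W    W    L    W    W
a=2:    W    L    W    W    L    W
a=3:    W    L    W    W    L    W
a=4:    W    W    L    W    W    L
a=5:    W    W    L    W    W    L
Cells with no legal move (terminal, hence L): (0,0), (1,0).
The remaining L cells, each justified by listing all of its moves:
(0,3): L (options (0,2)(W), (0,1)(W) are all W)
(1,3): L (options (1,2)(W), (1,1)(W) are all W)
(2,1): L (options (0,1)(W), (2,0)(W) are all W)
(2,4): L (options (0,4)(W), (2,3)(W), (2,2)(W), (2,0)(W) are all W)
(3,1): L (options (1,1)(W), (0,1)(W), (3,0)(W) are all W)
(3,4): L (options (1,4)(W), (0,4)(W), (3,3)(W), (3,2)(W), (3,0)(W) are all W)
(4,2): L (options (2,2)(W), (1,2)(W), (0,2)(W), (4,1)(W), (4,0)(W) are all W)
(4,5): L (options (2,5)(W), (1,5)(W), (0,5)(W), (4,4)(W), (4,3)(W), (4,1)(W) are all W)
(5,2): L (options (3,2)(W), (2,2)(W), (1,2)(W), (5,1)(W), (5,0)(W) are all W)
(5,5): L (options (3,5)(W), (2,5)(W), (1,5)(W), (5,4)(W), (5,3)(W), (5,1)(W) are all W)
Every other cell has at least one move into one of the L cells above, so it is W.
L cells per row: a=0: 2, a=1: 2, a=2: 2, a=3: 2, a=4: 2, a=5: 2; total 12.

12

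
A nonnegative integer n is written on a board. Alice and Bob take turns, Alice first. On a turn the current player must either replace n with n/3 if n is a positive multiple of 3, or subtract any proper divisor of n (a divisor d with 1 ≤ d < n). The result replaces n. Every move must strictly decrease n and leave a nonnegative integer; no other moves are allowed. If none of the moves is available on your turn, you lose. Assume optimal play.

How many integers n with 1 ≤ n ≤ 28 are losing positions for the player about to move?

Classify positions by backward induction: terminal positions (no move available) are L. From any other position, the mover wins iff some move reaches an L.
n=0: no move → L
n=1: no move → L
n=2: can move to 1, which is L ⇒ W
n=3: can move to 1, which is L ⇒ W
n=4: moves to 2(W), 3(W); every one is W ⇒ L
n=5: can move to 4, which is L ⇒ W
n=6: can move to 4, which is L ⇒ W
n=7: the only move is to 6(W), a W ⇒ L
n=8: can move to 4, which is L ⇒ W
n=9: moves to 3(W), 6(W), 8(W); every one is W ⇒ L
n=10: can move to 9, which is L ⇒ W
n=11: the only move is to 10(W), a W ⇒ L
n=12: can move to 4, which is L ⇒ W
n=13: the only move is to 12(W), a W ⇒ L
n=14: can move to 7, which is L ⇒ W
n=15: moves to 5(W), 10(W), 12(W), 14(W); every one is W ⇒ L
n=16: can move to 15, which is L ⇒ W
n=17: the only move is to 16(W), a W ⇒ L
n=18: can move to 9, which is L ⇒ W
n=19: the only move is to 18(W), a W ⇒ L
n=20: can move to 15, which is L ⇒ W
n=21: can move to 7, which is L ⇒ W
n=22: can move to 11, which is L ⇒ W
n=23: the only move is to 22(W), a W ⇒ L
n=24: can move to 23, which is L ⇒ W
n=25: moves to 20(W), 24(W); every one is W ⇒ L
n=26: can move to 13, which is L ⇒ W
n=27: can move to 9, which is L ⇒ W
n=28: moves to 14(W), 21(W), 24(W), 26(W), 27(W); every one is W ⇒ L
L entries with 1 ≤ n ≤ 28 (n=0 is outside the asked range and is not counted): n = 1, 4, 7, 9, 11, 13, 15, 17, 19, 23, 25, 28; that makes 12.

12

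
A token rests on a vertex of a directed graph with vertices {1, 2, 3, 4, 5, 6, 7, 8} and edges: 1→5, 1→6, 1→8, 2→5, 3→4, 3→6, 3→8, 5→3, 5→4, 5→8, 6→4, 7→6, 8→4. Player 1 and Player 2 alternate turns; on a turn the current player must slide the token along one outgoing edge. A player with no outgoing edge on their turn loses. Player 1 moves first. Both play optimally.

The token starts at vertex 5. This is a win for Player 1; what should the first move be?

Label each position W (a win for the player to move) or L (a loss). A position with no legal move is L; any other position is W exactly when some move reaches an L, and L when every move reaches a W.
Every edge goes from a vertex to one that appears earlier in the order 4, 6, 8, 3, 7, 5, 1, 2, so processing vertices in that order labels each vertex after all of its successors.
4: no outgoing edge → L
6: →4(L), so W
8: →4(L), so W
3: →4(L), so W
7: →6(W) only, which is W, so L
5: →4(L), so W
1: →5(W), 8(W), 6(W) — all W, so L
2: →5(W) only, which is W, so L
From 5, the L positions reachable in one move are: 4.

Move to 4.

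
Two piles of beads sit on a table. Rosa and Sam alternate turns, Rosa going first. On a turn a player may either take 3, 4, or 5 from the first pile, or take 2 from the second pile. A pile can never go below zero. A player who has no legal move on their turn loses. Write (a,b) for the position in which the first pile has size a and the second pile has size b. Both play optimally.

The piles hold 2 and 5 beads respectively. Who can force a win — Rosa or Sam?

Build the W/L table. Terminal = L. A non-terminal position is W if it has a move to some L; otherwise it is L.
No move ever increases a pile, so every position that can arise here has a ≤ 2 and b ≤ 5; it is enough to label the cells with 0 ≤ a ≤ 2 and 0 ≤ b ≤ 5.
Every move lowers a or b (never raises either), so fill the grid row by row in increasing a, and left to right within a row: each cell's successors are then already labelled.
      b=0  b=1  b=2  b=3  b=4  b=5
a=0:    L    L    W    W    L    L
a=1:    L    L    W    W    L    L
a=2:    L    L    W    W    L    L
Cells with no legal move (terminal, hence L): (0,0), (0,1), (1,0), (1,1), (2,0), (2,1).
The remaining L cells, each justified by listing all of its moves:
(0,4): only reaches (0,2)(W), which is W → L
(0,5): only reaches (0,3)(W), which is W → L
(1,4): only reaches (1,2)(W), which is W → L
(1,5): only reaches (1,3)(W), which is W → L
(2,4): only reaches (2,2)(W), which is W → L
(2,5): only reaches (2,3)(W), which is W → L
Every other cell has at least one move into one of the L cells above, so it is W.
Every move from (2,5) reaches a W position, so the mover loses.

Sam wins.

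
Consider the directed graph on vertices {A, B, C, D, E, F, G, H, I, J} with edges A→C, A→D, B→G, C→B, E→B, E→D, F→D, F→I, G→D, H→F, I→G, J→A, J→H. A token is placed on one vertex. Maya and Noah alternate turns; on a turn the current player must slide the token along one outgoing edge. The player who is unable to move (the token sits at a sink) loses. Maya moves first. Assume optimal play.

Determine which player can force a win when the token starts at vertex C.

Work bottom-up. With no move the player to move loses. Otherwise the position is W if at least one move leads to an L position for the opponent, and L if every move leads to a W.
Every edge goes from a vertex to one that appears earlier in the order D, G, B, C, I, F, H, A, J, E, so processing vertices in that order labels each vertex after all of its successors.
D: no outgoing edge → L
G: can move to D, which is L ⇒ W
B: the only move is to G(W), a W ⇒ L
C: can move to B, which is L ⇒ W
I: the only move is to G(W), a W ⇒ L
F: can move to I, which is L ⇒ W
H: the only move is to F(W), a W ⇒ L
A: can move to D, which is L ⇒ W
J: can move to H, which is L ⇒ W
E: can move to B, which is L ⇒ W
From C Maya can move to B, reaching an L position.

Maya wins.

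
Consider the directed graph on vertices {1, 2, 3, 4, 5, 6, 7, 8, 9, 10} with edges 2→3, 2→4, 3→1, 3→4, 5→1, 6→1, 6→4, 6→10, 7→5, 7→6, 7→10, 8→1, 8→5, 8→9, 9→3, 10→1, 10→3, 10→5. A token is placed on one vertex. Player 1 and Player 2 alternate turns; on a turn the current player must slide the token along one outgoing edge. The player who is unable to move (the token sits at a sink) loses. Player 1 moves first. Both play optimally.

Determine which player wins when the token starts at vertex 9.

Use the standard recursion: the mover loses at a terminal position; elsewhere, the mover wins exactly when some move hands the opponent an L position.
Every edge goes from a vertex to one that appears earlier in the order 1, 4, 3, 5, 10, 6, 7, 2, 9, 8, so processing vertices in that order labels each vertex after all of its successors.
1: no outgoing edge → L
4: no outgoing edge → L
3: reaches L-position 4 → W
5: reaches L-position 1 → W
10: reaches L-position 1 → W
6: reaches L-position 4 → W
7: only reaches 6(W), 10(W), 5(W), all W → L
2: reaches L-position 4 → W
9: only reaches 3(W), which is W → L
8: reaches L-position 9 → W
Every move from 9 reaches a W position, so the mover loses.

Player 2 wins.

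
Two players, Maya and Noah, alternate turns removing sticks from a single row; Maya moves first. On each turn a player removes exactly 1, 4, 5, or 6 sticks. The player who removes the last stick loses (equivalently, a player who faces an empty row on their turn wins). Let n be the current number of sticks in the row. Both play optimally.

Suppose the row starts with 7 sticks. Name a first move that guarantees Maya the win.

Remove 4, leaving 3.

Positions with no move are W. A position that does have a move is losing for the player to move precisely when every available move leads to a winning position for the opponent. Fill in the labels:
n=0: no move; the opponent has just taken the last stick and therefore loses → W
n=1: only reaches 0(W), which is W → L
n=2: reaches L-position 1 → W
n=3: only reaches 2(W), which is W → L
n=4: reaches L-position 3 → W
n=5: reaches L-position 1 → W
n=6: reaches L-position 1 → W
n=7: reaches L-position 3 → W
From 7, the L positions reachable in one move are: 3, 1. Any move reaching one of these is winning.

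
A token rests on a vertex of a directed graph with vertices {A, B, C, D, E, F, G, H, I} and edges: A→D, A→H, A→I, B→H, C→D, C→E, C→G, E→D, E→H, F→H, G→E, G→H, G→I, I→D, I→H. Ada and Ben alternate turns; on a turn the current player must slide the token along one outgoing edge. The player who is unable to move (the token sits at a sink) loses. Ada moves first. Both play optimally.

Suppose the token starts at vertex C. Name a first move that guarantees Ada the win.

Build the W/L table. Terminal = L. A non-terminal position is W if it has a move to some L; otherwise it is L.
Every edge goes from a vertex to one that appears earlier in the order D, H, E, F, I, A, G, B, C, so processing vertices in that order labels each vertex after all of its successors.
D: no outgoing edge → L
H: no outgoing edge → L
E: W (go to H, an L position)
F: W (go to H, an L position)
I: W (go to H, an L position)
A: W (go to H, an L position)
G: W (go to H, an L position)
B: W (go to H, an L position)
C: W (go to D, an L position)
From C, the L positions reachable in one move are: D.

Move to D.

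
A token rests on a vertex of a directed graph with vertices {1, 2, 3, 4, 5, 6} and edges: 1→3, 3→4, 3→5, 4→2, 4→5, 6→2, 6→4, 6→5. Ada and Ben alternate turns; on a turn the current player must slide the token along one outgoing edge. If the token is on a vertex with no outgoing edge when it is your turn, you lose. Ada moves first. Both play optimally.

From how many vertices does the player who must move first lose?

3

Positions with no move are L. A position that does have a move is losing for the player to move precisely when every available move leads to a winning position for the opponent. Fill in the labels:
Every edge goes from a vertex to one that appears earlier in the order 2, 5, 4, 6, 3, 1, so processing vertices in that order labels each vertex after all of its successors.
2: no outgoing edge → L
5: no outgoing edge → L
4: →5(L), so W
6: →5(L), so W
3: →5(L), so W
1: →3(W) only, which is W, so L
The L vertices are 1, 2, 5; that is 3 in all.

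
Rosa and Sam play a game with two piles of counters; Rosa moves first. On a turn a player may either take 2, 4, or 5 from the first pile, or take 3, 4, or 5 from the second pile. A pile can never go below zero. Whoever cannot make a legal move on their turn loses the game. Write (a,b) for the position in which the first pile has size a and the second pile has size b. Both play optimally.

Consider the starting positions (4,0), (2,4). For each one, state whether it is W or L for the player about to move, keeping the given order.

(4,0): W, (2,4): L

Label each position W (a win for the player to move) or L (a loss). A position with no legal move is L; any other position is W exactly when some move reaches an L, and L when every move reaches a W.
No move ever increases a pile, so every position that can arise here has a ≤ 4 and b ≤ 4; it is enough to label the cells with 0 ≤ a ≤ 4 and 0 ≤ b ≤ 4.
Every move lowers a or b (never raises either), so fill the grid row by row in increasing a, and left to right within a row: each cell's successors are then already labelled.
      b=0  b=1  b=2  b=3  b=4
a=0:    L    L    L    W    W
a=1:    L    L    L    W    W
a=2:    W    W    W    L    L
a=3:    W    W    W    L    L
a=4:    W    W    W    W    W
Cells with no legal move (terminal, hence L): (0,0), (0,1), (0,2), (1,0), (1,1), (1,2).
The remaining L cells, each justified by listing all of its moves:
(2,3): L (options (0,3)(W), (2,0)(W) are all W)
(2,4): L (options (0,4)(W), (2,1)(W), (2,0)(W) are all W)
(3,3): L (options (1,3)(W), (3,0)(W) are all W)
(3,4): L (options (1,4)(W), (3,1)(W), (3,0)(W) are all W)
Every other cell has at least one move into one of the L cells above, so it is W.
(4,0): the move to (0,0) reaches an L cell, so W
(2,4): one of the L cells justified above, so L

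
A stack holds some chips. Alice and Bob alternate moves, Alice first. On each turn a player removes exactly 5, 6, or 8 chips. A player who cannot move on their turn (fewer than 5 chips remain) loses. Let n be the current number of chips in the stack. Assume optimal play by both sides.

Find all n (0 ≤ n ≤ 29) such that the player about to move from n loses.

0, 1, 2, 3, 4, 13, 14, 15, 16, 17, 26, 27, 28, 29

Compute win/loss labels from the base case upward. A position with no move is L. Any other position is W if it can reach an L in one move, else L.
n=0: no move → L
n=1: no move → L
n=2: no move → L
n=3: no move → L
n=4: no move → L
n=5: W (go to 0, an L position)
n=6: W (go to 1, an L position)
n=7: W (go to 2, an L position)
n=8: W (go to 3, an L position)
n=9: W (go to 4, an L position)
n=10: W (go to 4, an L position)
n=11: W (go to 3, an L position)
n=12: W (go to 4, an L position)
n=13: L (options 8(W), 7(W), 5(W) are all W)
n=14: L (options 9(W), 8(W), 6(W) are all W)
n=15: L (options 10(W), 9(W), 7(W) are all W)
n=16: L (options 11(W), 10(W), 8(W) are all W)
n=17: L (options 12(W), 11(W), 9(W) are all W)
n=18: W (go to 13, an L position)
n=19: W (go to 14, an L position)
n=20: W (go to 15, an L position)
n=21: W (go to 16, an L position)
n=22: W (go to 17, an L position)
n=23: W (go to 17, an L position)
n=24: W (go to 16, an L position)
n=25: W (go to 17, an L position)
n=26: L (options 21(W), 20(W), 18(W) are all W)
n=27: L (options 22(W), 21(W), 19(W) are all W)
n=28: L (options 23(W), 22(W), 20(W) are all W)
n=29: L (options 24(W), 23(W), 21(W) are all W)
Reading off the rows marked L gives the requested list; there are 14 such values of n.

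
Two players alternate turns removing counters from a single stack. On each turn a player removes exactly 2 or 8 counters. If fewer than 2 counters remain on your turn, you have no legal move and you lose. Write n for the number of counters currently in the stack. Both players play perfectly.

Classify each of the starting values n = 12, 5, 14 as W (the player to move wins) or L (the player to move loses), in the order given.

Compute win/loss labels from the base case upward. A position with no move is L. Any other position is W if it can reach an L in one move, else L.
n=0: no move → L
n=1: no move → L
n=2: can move to 0, which is L ⇒ W
n=3: can move to 1, which is L ⇒ W
n=4: the only move is to 2(W), a W ⇒ L
n=5: the only move is to 3(W), a W ⇒ L
n=6: can move to 4, which is L ⇒ W
n=7: can move to 5, which is L ⇒ W
n=8: can move to 0, which is L ⇒ W
n=9: can move to 1, which is L ⇒ W
n=10: moves to 8(W), 2(W); every one is W ⇒ L
n=11: moves to 9(W), 3(W); every one is W ⇒ L
n=12: can move to 10, which is L ⇒ W
n=13: can move to 11, which is L ⇒ W
n=14: moves to 12(W), 6(W); every one is W ⇒ L

12: W, 5: L, 14: L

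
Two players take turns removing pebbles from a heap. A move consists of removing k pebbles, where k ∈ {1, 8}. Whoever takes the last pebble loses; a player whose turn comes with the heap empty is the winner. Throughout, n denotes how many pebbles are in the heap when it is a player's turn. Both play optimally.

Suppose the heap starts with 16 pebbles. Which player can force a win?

Label each position W (a win for the player to move) or L (a loss). A position with no legal move is W; any other position is W exactly when some move reaches an L, and L when every move reaches a W.
n=0: no move; the opponent has just taken the last pebble and therefore loses → W
n=1: L (sole option 0(W) is W)
n=2: W (go to 1, an L position)
n=3: L (sole option 2(W) is W)
n=4: W (go to 3, an L position)
n=5: L (sole option 4(W) is W)
n=6: W (go to 5, an L position)
n=7: L (sole option 6(W) is W)
n=8: W (go to 7, an L position)
n=9: W (go to 1, an L position)
n=10: L (options 9(W), 2(W) are all W)
n=11: W (go to 10, an L position)
n=12: L (options 11(W), 4(W) are all W)
n=13: W (go to 12, an L position)
n=14: L (options 13(W), 6(W) are all W)
n=15: W (go to 14, an L position)
n=16: L (options 15(W), 8(W) are all W)
Every move from 16 reaches a W position, so the mover loses.

The second player wins.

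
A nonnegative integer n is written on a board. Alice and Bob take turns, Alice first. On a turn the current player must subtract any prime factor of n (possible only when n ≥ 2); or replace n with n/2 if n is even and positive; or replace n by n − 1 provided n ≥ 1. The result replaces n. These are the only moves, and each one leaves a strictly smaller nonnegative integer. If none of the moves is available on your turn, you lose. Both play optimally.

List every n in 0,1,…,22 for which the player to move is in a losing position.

0, 4, 9, 14, 20

Build the W/L table. Terminal = L. A non-terminal position is W if it has a move to some L; otherwise it is L.
n=0: no move → L
n=1: W (go to 0, an L position)
n=2: W (go to 0, an L position)
n=3: W (go to 0, an L position)
n=4: L (options 2(W), 3(W) are all W)
n=5: W (go to 0, an L position)
n=6: W (go to 4, an L position)
n=7: W (go to 0, an L position)
n=8: W (go to 4, an L position)
n=9: L (options 6(W), 8(W) are all W)
n=10: W (go to 9, an L position)
n=11: W (go to 0, an L position)
n=12: W (go to 9, an L position)
n=13: W (go to 0, an L position)
n=14: L (options 7(W), 12(W), 13(W) are all W)
n=15: W (go to 14, an L position)
n=16: W (go to 14, an L position)
n=17: W (go to 0, an L position)
n=18: W (go to 9, an L position)
n=19: W (go to 0, an L position)
n=20: L (options 10(W), 15(W), 18(W), 19(W) are all W)
n=21: W (go to 14, an L position)
n=22: W (go to 20, an L position)
Reading off the rows marked L gives the requested list; there are 5 such values of n.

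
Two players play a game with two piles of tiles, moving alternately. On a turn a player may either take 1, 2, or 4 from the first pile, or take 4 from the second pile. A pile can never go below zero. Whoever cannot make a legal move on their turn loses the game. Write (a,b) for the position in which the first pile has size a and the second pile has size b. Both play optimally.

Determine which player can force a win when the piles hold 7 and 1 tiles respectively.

The first player wins.

Use the standard recursion: the mover loses at a terminal position; elsewhere, the mover wins exactly when some move hands the opponent an L position.
No move ever increases a pile, so every position that can arise here has a ≤ 7 and b ≤ 1; it is enough to label the cells with 0 ≤ a ≤ 7 and 0 ≤ b ≤ 1.
Every move lowers a or b (never raises either), so fill the grid row by row in increasing a, and left to right within a row: each cell's successors are then already labelled.
      b=0  b=1
a=0:    L    L
a=1:    W    W
a=2:    W    W
a=3:    L    L
a=4:    W    W
a=5:    W    W
a=6:    L    L
a=7:    W    W
Cells with no legal move (terminal, hence L): (0,0), (0,1).
The remaining L cells, each justified by listing all of its moves:
(3,0): moves to (2,0)(W), (1,0)(W); every one is W ⇒ L
(3,1): moves to (2,1)(W), (1,1)(W); every one is W ⇒ L
(6,0): moves to (5,0)(W), (4,0)(W), (2,0)(W); every one is W ⇒ L
(6,1): moves to (5,1)(W), (4,1)(W), (2,1)(W); every one is W ⇒ L
Every other cell has at least one move into one of the L cells above, so it is W.
From (7,1) the player to move can move to (6,1), reaching an L position.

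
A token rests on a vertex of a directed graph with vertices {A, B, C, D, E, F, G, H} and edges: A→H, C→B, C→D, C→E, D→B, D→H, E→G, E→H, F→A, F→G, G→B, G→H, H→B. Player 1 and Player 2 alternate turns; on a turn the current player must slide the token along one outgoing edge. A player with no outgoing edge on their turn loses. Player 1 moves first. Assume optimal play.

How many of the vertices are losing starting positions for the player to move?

Compute win/loss labels from the base case upward. A position with no move is L. Any other position is W if it can reach an L in one move, else L.
Every edge goes from a vertex to one that appears earlier in the order B, H, D, A, G, F, E, C, so processing vertices in that order labels each vertex after all of its successors.
B: no outgoing edge → L
H: reaches L-position B → W
D: reaches L-position B → W
A: only reaches H(W), which is W → L
G: reaches L-position B → W
F: reaches L-position A → W
E: only reaches G(W), H(W), all W → L
C: reaches L-position E → W
The L vertices are A, B, E; that is 3 in all.

3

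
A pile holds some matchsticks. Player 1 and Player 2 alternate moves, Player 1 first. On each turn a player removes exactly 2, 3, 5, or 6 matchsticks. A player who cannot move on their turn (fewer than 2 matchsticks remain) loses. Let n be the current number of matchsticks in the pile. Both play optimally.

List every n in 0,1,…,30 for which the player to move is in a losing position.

Use the standard recursion: the mover loses at a terminal position; elsewhere, the mover wins exactly when some move hands the opponent an L position.
n=0: no move → L
n=1: no move → L
n=2: reaches L-position 0 → W
n=3: reaches L-position 1 → W
n=4: reaches L-position 1 → W
n=5: reaches L-position 0 → W
n=6: reaches L-position 1 → W
n=7: reaches L-position 1 → W
n=8: only reaches 6(W), 5(W), 3(W), 2(W), all W → L
n=9: only reaches 7(W), 6(W), 4(W), 3(W), all W → L
n=10: reaches L-position 8 → W
n=11: reaches L-position 9 → W
n=12: reaches L-position 9 → W
n=13: reaches L-position 8 → W
n=14: reaches L-position 9 → W
n=15: reaches L-position 9 → W
n=16: only reaches 14(W), 13(W), 11(W), 10(W), all W → L
n=17: only reaches 15(W), 14(W), 12(W), 11(W), all W → L
n=18: reaches L-position 16 → W
n=19: reaches L-position 17 → W
n=20: reaches L-position 17 → W
n=21: reaches L-position 16 → W
n=22: reaches L-position 17 → W
n=23: reaches L-position 17 → W
n=24: only reaches 22(W), 21(W), 19(W), 18(W), all W → L
n=25: only reaches 23(W), 22(W), 20(W), 19(W), all W → L
n=26: reaches L-position 24 → W
n=27: reaches L-position 25 → W
n=28: reaches L-position 25 → W
n=29: reaches L-position 24 → W
n=30: reaches L-position 25 → W
The losing starting values of n are exactly the entries labelled L in this table (8 of them).

0, 1, 8, 9, 16, 17, 24, 25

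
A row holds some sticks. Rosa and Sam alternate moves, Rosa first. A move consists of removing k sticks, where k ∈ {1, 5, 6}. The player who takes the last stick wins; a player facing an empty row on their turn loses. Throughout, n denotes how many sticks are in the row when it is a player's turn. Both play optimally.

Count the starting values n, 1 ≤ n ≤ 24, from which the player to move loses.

7

Compute win/loss labels from the base case upward. A position with no move is L. Any other position is W if it can reach an L in one move, else L.
n=0: no move → L
n=1: reaches L-position 0 → W
n=2: only reaches 1(W), which is W → L
n=3: reaches L-position 2 → W
n=4: only reaches 3(W), which is W → L
n=5: reaches L-position 4 → W
n=6: reaches L-position 0 → W
n=7: reaches L-position 2 → W
n=8: reaches L-position 2 → W
n=9: reaches L-position 4 → W
n=10: reaches L-position 4 → W
n=11: only reaches 10(W), 6(W), 5(W), all W → L
n=12: reaches L-position 11 → W
n=13: only reaches 12(W), 8(W), 7(W), all W → L
n=14: reaches L-position 13 → W
n=15: only reaches 14(W), 10(W), 9(W), all W → L
n=16: reaches L-position 15 → W
n=17: reaches L-position 11 → W
n=18: reaches L-position 13 → W
n=19: reaches L-position 13 → W
n=20: reaches L-position 15 → W
n=21: reaches L-position 15 → W
n=22: only reaches 21(W), 17(W), 16(W), all W → L
n=23: reaches L-position 22 → W
n=24: only reaches 23(W), 19(W), 18(W), all W → L
L entries with 1 ≤ n ≤ 24 (n=0 is outside the asked range and is not counted): n = 2, 4, 11, 13, 15, 22, 24; that makes 7.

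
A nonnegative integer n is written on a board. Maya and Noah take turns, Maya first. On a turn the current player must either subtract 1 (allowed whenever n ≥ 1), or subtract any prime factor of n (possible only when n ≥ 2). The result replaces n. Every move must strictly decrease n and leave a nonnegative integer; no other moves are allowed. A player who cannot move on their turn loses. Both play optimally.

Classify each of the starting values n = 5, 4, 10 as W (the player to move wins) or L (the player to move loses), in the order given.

5: W, 4: L, 10: W

Use the standard recursion: the mover loses at a terminal position; elsewhere, the mover wins exactly when some move hands the opponent an L position.
n=0: no move → L
n=1: →0(L), so W
n=2: →0(L), so W
n=3: →0(L), so W
n=4: →2(W), 3(W) — all W, so L
n=5: →0(L), so W
n=6: →4(L), so W
n=7: →0(L), so W
n=8: →6(W), 7(W) — all W, so L
n=9: →8(L), so W
n=10: →8(L), so W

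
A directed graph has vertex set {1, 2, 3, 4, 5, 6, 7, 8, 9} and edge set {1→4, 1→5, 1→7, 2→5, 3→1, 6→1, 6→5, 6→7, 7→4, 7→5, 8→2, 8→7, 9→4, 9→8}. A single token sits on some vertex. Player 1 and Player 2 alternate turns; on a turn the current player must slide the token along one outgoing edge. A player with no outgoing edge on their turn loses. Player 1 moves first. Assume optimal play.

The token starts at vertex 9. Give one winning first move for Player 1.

Move to 8.

Use the standard recursion: the mover loses at a terminal position; elsewhere, the mover wins exactly when some move hands the opponent an L position.
Every edge goes from a vertex to one that appears earlier in the order 4, 5, 7, 2, 1, 8, 9, 3, 6, so processing vertices in that order labels each vertex after all of its successors.
4: no outgoing edge → L
5: no outgoing edge → L
7: reaches L-position 5 → W
2: reaches L-position 5 → W
1: reaches L-position 5 → W
8: only reaches 2(W), 7(W), all W → L
9: reaches L-position 8 → W
3: only reaches 1(W), which is W → L
6: reaches L-position 5 → W
From 9, the L positions reachable in one move are: 8, 4. Any move reaching one of these is winning.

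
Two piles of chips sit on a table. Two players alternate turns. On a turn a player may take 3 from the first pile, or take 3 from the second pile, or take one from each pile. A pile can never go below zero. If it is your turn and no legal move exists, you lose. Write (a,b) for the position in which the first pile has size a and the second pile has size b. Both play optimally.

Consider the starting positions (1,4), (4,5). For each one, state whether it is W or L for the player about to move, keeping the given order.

(1,4): L, (4,5): W

Use the standard recursion: the mover loses at a terminal position; elsewhere, the mover wins exactly when some move hands the opponent an L position.
No move ever increases a pile, so every position that can arise here has a ≤ 4 and b ≤ 5; it is enough to label the cells with 0 ≤ a ≤ 4 and 0 ≤ b ≤ 5.
Every move lowers a or b (never raises either), so fill the grid row by row in increasing a, and left to right within a row: each cell's successors are then already labelled.
      b=0  b=1  b=2  b=3  b=4  b=5
a=0:    L    L    L    W    W    W
a=1:    L    W    W    W    L    L
a=2:    L    W    L    W    L    W
a=3:    W    W    W    W    L    W
a=4:    W    L    L    L    W    W
Cells with no legal move (terminal, hence L): (0,0), (0,1), (0,2), (1,0), (2,0).
The remaining L cells, each justified by listing all of its moves:
(1,4): only reaches (1,1)(W), (0,3)(W), all W → L
(1,5): only reaches (1,2)(W), (0,4)(W), all W → L
(2,2): only reaches (1,1)(W), which is W → L
(2,4): only reaches (2,1)(W), (1,3)(W), all W → L
(3,4): only reaches (0,4)(W), (3,1)(W), (2,3)(W), all W → L
(4,1): only reaches (1,1)(W), (3,0)(W), all W → L
(4,2): only reaches (1,2)(W), (3,1)(W), all W → L
(4,3): only reaches (1,3)(W), (4,0)(W), (3,2)(W), all W → L
Every other cell has at least one move into one of the L cells above, so it is W.
(1,4): one of the L cells justified above, so L
(4,5): the move to (1,5) reaches an L cell, so W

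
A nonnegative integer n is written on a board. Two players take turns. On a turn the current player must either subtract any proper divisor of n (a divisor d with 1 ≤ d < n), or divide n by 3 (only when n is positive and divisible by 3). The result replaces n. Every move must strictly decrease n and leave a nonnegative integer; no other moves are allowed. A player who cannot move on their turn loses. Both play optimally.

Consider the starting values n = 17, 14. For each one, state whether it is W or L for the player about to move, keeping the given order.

17: L, 14: W

Label each position W (a win for the player to move) or L (a loss). A position with no legal move is L; any other position is W exactly when some move reaches an L, and L when every move reaches a W.
n=0: no move → L
n=1: no move → L
n=2: W (go to 1, an L position)
n=3: W (go to 1, an L position)
n=4: L (options 2(W), 3(W) are all W)
n=5: W (go to 4, an L position)
n=6: W (go to 4, an L position)
n=7: L (sole option 6(W) is W)
n=8: W (go to 4, an L position)
n=9: L (options 3(W), 6(W), 8(W) are all W)
n=10: W (go to 9, an L position)
n=11: L (sole option 10(W) is W)
n=12: W (go to 4, an L position)
n=13: L (sole option 12(W) is W)
n=14: W (go to 7, an L position)
n=15: L (options 5(W), 10(W), 12(W), 14(W) are all W)
n=16: W (go to 15, an L position)
n=17: L (sole option 16(W) is W)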